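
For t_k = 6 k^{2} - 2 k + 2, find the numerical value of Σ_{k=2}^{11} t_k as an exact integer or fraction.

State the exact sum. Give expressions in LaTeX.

Step 1: r(k) = (-k + 3*(k + 1)**2)/(3*k**2 - k + 1).
So A=1 and B=1, with C=k**2 - k/3 + 1/3.
Need (1)·f(k+1) − (1)·f(k) = k**2 - k/3 + 1/3.
Bound: deg f ≤ 3.
Solving with deg f ≤ 3: f(k) = k*(k**2 - 2*k + 2)/3.
Then R = B(k−1)f/C = k*(k**2 - 2*k + 2)/(3*k**2 - k + 1), so s_k = R(k)·t_k = 2*k*(k**2 - 2*k + 2).
Verify: 6*k**2 - 2*k + 2 matches t_k.
Telescoping: Σ = s_(12) − s_(2) = 2928 − (8) = 2920.

Σ = 2920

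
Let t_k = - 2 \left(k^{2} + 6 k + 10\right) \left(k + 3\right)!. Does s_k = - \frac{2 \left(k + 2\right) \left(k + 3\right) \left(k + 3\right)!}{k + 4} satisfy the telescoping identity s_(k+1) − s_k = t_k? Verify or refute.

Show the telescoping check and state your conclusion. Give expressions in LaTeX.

s_(k+1) = -2*(k + 3)*(k + 4)*factorial(k + 4)/(k + 5)
s_(k+1) − s_k = -2*(k + 3)*(k**3 + 11*k**2 + 41*k + 54)*factorial(k + 3)/((k + 4)*(k + 5))
(s_(k+1) − s_k) − t_k = 2*(k**3 + 10*k**2 + 33*k + 38)*factorial(k + 3)/((k + 4)*(k + 5))

Invalid: residual \frac{2 \left(k^{3} + 10 k^{2} + 33 k + 38\right) \left(k + 3\right)!}{\left(k + 4\right) \left(k + 5\right)} ≠ 0.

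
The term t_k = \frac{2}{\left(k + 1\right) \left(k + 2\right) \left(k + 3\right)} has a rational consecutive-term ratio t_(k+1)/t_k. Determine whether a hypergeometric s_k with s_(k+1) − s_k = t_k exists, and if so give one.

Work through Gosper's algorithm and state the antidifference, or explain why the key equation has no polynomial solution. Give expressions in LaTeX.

s_k = \frac{k \left(k + 3\right)}{2 \left(k + 1\right) \left(k + 2\right)}

t_(k+1)/t_k = (k + 1)/(k + 4).
Gosper form: A/B · C(k+1)/C(k) with A=k + 1, B=k + 4, C=1.
Key eq: (k + 1)·f(k+1) = (k + 3)·f(k) + (1).
deg f ≤ 2 (via 1,1,0).
A polynomial solution: f(k) = k*(k + 3)/4.
So s_k = (B(k−1)f/C)·t_k = (k*(k + 3)**2/4)·t_k = k*(k + 3)/(2*(k + 1)*(k + 2)).
Δs = 2/(k**3 + 6*k**2 + 11*k + 6), as required.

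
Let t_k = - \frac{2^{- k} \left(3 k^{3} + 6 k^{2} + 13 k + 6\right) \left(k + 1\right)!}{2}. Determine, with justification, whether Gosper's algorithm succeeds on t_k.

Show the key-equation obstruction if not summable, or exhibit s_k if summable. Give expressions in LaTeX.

r(k) = (3*k**4 + 21*k**3 + 64*k**2 + 96*k + 56)/(2*(3*k**3 + 6*k**2 + 13*k + 6)) after simplifying.
Factor: A=k/2 + 1; B=1; C=k**3 + 2*k**2 + 13*k/3 + 2.
Key eq: (k/2 + 1)·f(k+1) = (1)·f(k) + (k**3 + 2*k**2 + 13*k/3 + 2).
d = 2 from the (1,0,3) case.
Solving with deg f ≤ 2: f(k) = 2*(3*k**2 - 2)/3.
Get s_k = R·t_k = -(3*k**2 - 2)*factorial(k + 1)/2**k with R(k) = B(k−1)f(k)/C(k) = 2*(3*k**2 - 2)/(3*k**3 + 6*k**2 + 13*k + 6).
Check: Δs_k = -(3*k**3 + 6*k**2 + 13*k + 6)*factorial(k + 1)/(2*2**k). ✓

Yes. s_k = - 2^{- k} \left(3 k^{2} - 2\right) \left(k + 1\right)!.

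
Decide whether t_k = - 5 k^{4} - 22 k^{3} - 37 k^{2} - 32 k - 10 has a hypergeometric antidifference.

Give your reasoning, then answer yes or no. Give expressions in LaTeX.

Yes. s_k = k^{2} \left(- k^{3} - 3 k^{2} - 3 k - 3\right).

t_(k+1)/t_k = (5*k**4 + 42*k**3 + 133*k**2 + 192*k + 106)/(5*k**4 + 22*k**3 + 37*k**2 + 32*k + 10).
So A=1 and B=1, with C=k**4 + 22*k**3/5 + 37*k**2/5 + 32*k/5 + 2.
f must satisfy (1)·f(k+1) − (1)·f(k) = k**4 + 22*k**3/5 + 37*k**2/5 + 32*k/5 + 2.
From deg A=0, deg B=0, deg C=4: d=5.
Match coefficients ⇒ f(k) = k**2*(k**3 + 3*k**2 + 3*k + 3)/5.
R(k) = B(k−1)·f(k)/C(k) = k**2*(k**3 + 3*k**2 + 3*k + 3)/(5*k**4 + 22*k**3 + 37*k**2 + 32*k + 10); s_k = R·t_k = k**2*(-k**3 - 3*k**2 - 3*k - 3).
s_(k+1) − s_k = -5*k**4 - 22*k**3 - 37*k**2 - 32*k - 10 = t_k.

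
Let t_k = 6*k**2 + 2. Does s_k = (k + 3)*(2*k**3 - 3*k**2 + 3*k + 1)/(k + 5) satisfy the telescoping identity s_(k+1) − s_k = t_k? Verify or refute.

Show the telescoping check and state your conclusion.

Invalid: residual 2*(-4*k**3 - 33*k**2 + k - 9)/(k**2 + 11*k + 30) ≠ 0.

s_(k+1) = (2*k**4 + 11*k**3 + 15*k**2 + 15*k + 12)/(k + 6)
s_(k+1) − s_k = 2*(3*k**4 + 29*k**3 + 58*k**2 + 12*k + 21)/(k**2 + 11*k + 30)
(s_(k+1) − s_k) − t_k = 2*(-4*k**3 - 33*k**2 + k - 9)/(k**2 + 11*k + 30)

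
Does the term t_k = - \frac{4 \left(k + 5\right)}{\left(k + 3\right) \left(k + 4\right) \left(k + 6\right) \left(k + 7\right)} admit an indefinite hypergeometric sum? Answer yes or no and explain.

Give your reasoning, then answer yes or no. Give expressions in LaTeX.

t_(k+1)/t_k = (k + 3)*(k + 6)**2/((k + 5)**2*(k + 8)).
Take A(k)=k + 3, B(k)=k + 8, C(k)=k**2 + 10*k + 25.
f must satisfy (k + 3)·f(k+1) − (k + 7)·f(k) = k**2 + 10*k + 25.
Degrees (1,1,2) ⇒ d ≤ 4.
Match coefficients ⇒ f(k) = k*(k + 4)*(k + 5)*(k + 9)/36.
R(k) = B(k−1)·f(k)/C(k) = k*(k + 4)*(k + 7)*(k + 9)/(36*(k + 5)); s_k = R·t_k = k*(-k - 9)/(9*(k**2 + 9*k + 18)).
Δs = 4*(-k - 5)/(k**4 + 20*k**3 + 145*k**2 + 450*k + 504), as required.

Yes. s_k = \frac{k \left(- k - 9\right)}{9 \left(k^{2} + 9 k + 18\right)}.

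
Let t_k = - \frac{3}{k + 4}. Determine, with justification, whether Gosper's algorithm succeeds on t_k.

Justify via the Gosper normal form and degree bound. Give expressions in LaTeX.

Ratio r(k) = (k + 4)/(k + 5).
Normal form (A,B,C) = (k + 4, k + 5, 1).
Solve (k + 4)·f(k+1) − (k + 4)·f(k) = 1.
From deg A=1, deg B=1, deg C=0: d=0.
Put f(k) = c0: A·f(k+1) − B(k−1)·f(k) − C = -1; need -1 = 0 — inconsistent ⇒ no f, not summable.

No — t_k has no hypergeometric antidifference.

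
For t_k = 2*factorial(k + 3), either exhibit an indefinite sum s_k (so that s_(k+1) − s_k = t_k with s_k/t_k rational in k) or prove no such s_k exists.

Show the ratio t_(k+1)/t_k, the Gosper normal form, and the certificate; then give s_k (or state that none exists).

none — t_k is not Gosper-summable

The ratio is k + 4.
So A=k + 4 and B=1, with C=1.
Key eq: (k + 4)·f(k+1) = (1)·f(k) + (1).
d = -1 from the (1,0,0) case.
Bound -1 < 0, so the key equation has no polynomial solution.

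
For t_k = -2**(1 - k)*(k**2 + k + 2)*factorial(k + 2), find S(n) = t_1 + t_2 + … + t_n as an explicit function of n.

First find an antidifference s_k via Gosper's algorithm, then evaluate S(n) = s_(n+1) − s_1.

S(n) = -2**(1 - n)*n*factorial(n + 3)

Compute t_(k+1)/t_k: get (k + 3)*(k + (k + 1)**2 + 3)/(2*(k**2 + k + 2)).
So A=k/2 + 3/2 and B=1, with C=k**2 + k + 2.
f must satisfy (k/2 + 3/2)·f(k+1) − (1)·f(k) = k**2 + k + 2.
d = 1 from the (1,0,2) case.
Solve for f: f(k) = 2*(k - 1) (degree 1 ≤ 1).
So s_k = (B(k−1)f/C)·t_k = (2*(k - 1)/(k**2 + k + 2))·t_k = -2**(2 - k)*(k - 1)*factorial(k + 2).
s_(k+1) − s_k = -2**(1 - k)*(k**2 + k + 2)*factorial(k + 2) = t_k.
Σ_(k=1)^n t_k = s_(n+1) − s_(1) = (-2**(1 - n)*n*factorial(n + 3)) − (0), i.e. -2**(1 - n)*n*factorial(n + 3).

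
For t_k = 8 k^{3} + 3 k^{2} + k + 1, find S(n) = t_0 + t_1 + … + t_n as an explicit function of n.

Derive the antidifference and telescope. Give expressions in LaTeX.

The ratio is (8*k**3 + 27*k**2 + 31*k + 13)/(8*k**3 + 3*k**2 + k + 1).
Factor: A=1; B=1; C=k**3 + 3*k**2/8 + k/8 + 1/8.
Need (1)·f(k+1) − (1)·f(k) = k**3 + 3*k**2/8 + k/8 + 1/8.
d = 4 from the (0,0,3) case.
A polynomial solution: f(k) = k*(2*k**3 - 3*k**2 + k + 1)/8.
Then R = B(k−1)f/C = k*(2*k**3 - 3*k**2 + k + 1)/(8*k**3 + 3*k**2 + k + 1), so s_k = R(k)·t_k = k*(2*k**3 - 3*k**2 + k + 1).
Δs = 8*k**3 + 3*k**2 + k + 1, as required.
Σ_(k=0)^n t_k = s_(n+1) − s_(0) = (2*n**4 + 5*n**3 + 4*n**2 + 2*n + 1) − (0), i.e. 2*n**4 + 5*n**3 + 4*n**2 + 2*n + 1.

S(n) = 2 n^{4} + 5 n^{3} + 4 n^{2} + 2 n + 1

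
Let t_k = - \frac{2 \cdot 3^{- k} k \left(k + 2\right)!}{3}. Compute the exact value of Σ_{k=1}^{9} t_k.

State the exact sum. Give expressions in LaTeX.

t_(k+1)/t_k = (k + 1)*(k + 3)/(3*k).
Normal form (A,B,C) = (k/3 + 1, 1, k).
Need (k/3 + 1)·f(k+1) − (1)·f(k) = k.
From deg A=1, deg B=0, deg C=1: d=0.
Solve for f: f(k) = 3 (degree 0 ≤ 0).
R(k) = B(k−1)·f(k)/C(k) = 3/k; s_k = R·t_k = -2*factorial(k + 2)/3**k.
s_(k+1) − s_k = -2*k*factorial(k + 2)/(3*3**k) = t_k.
Telescoping: Σ = s_(10) − s_(1) = -3942400/243 − (-4) = -3941428/243.

Σ = -3941428/243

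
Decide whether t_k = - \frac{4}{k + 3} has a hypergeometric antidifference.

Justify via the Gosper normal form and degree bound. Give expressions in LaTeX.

No — key equation has no polynomial f.

The ratio is (k + 3)/(k + 4).
A = k + 3, B = k + 4, C = 1.
f must satisfy (k + 3)·f(k+1) − (k + 3)·f(k) = 1.
d = 0 from the (1,1,0) case.
Put f(k) = c0: A·f(k+1) − B(k−1)·f(k) − C = -1; need -1 = 0 — inconsistent ⇒ no f, not summable.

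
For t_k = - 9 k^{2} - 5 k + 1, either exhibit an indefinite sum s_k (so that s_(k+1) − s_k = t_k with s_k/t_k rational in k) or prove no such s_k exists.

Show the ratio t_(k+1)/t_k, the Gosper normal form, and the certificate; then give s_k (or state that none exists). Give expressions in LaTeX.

Compute t_(k+1)/t_k: get (9*k**2 + 23*k + 13)/(9*k**2 + 5*k - 1).
Take A(k)=1, B(k)=1, C(k)=k**2 + 5*k/9 - 1/9.
Set up (1)·f(k+1) − (1)·f(k) − (k**2 + 5*k/9 - 1/9) = 0.
From deg A=0, deg B=0, deg C=2: d=3.
Coefficient equations give f(k) = k*(3*k**2 - 2*k - 2)/9.
So s_k = (B(k−1)f/C)·t_k = (k*(3*k**2 - 2*k - 2)/(9*k**2 + 5*k - 1))·t_k = k*(-3*k**2 + 2*k + 2).
Check: Δs_k = -9*k**2 - 5*k + 1. ✓

s_k = k \left(- 3 k^{2} + 2 k + 2\right)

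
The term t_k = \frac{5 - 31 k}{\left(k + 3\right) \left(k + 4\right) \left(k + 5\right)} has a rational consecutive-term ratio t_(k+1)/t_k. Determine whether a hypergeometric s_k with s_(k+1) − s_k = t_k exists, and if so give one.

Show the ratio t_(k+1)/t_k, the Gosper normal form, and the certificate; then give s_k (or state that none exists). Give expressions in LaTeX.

Step 1: r(k) = (k + 3)*(31*k + 26)/((k + 6)*(31*k - 5)).
So A=k + 3 and B=k + 6, with C=k - 5/31.
Set up (k + 3)·f(k+1) − (k + 5)·f(k) − (k - 5/31) = 0.
Degrees (1,1,1) ⇒ d ≤ 2.
Solving with deg f ≤ 2: f(k) = k*(11*k - 16)/93.
R(k) = B(k−1)·f(k)/C(k) = k*(k + 5)*(11*k - 16)/(3*(31*k - 5)); s_k = R·t_k = k*(16 - 11*k)/(3*(k + 3)*(k + 4)).
Check: Δs_k = (5 - 31*k)/(k**3 + 12*k**2 + 47*k + 60). ✓

s_k = \frac{k \left(16 - 11 k\right)}{3 \left(k + 3\right) \left(k + 4\right)}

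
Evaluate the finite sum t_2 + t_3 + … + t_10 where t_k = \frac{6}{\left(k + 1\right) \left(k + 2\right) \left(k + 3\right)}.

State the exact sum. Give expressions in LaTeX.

t_(k+1)/t_k = (k + 1)/(k + 4).
Factor: A=k + 1; B=k + 4; C=1.
Set up (k + 1)·f(k+1) − (k + 3)·f(k) − (1) = 0.
Bound: deg f ≤ 2.
Solve for f: f(k) = k*(k + 3)/4 (degree 2 ≤ 2).
So s_k = (B(k−1)f/C)·t_k = (k*(k + 3)**2/4)·t_k = 3*k*(k + 3)/(2*(k + 1)*(k + 2)).
Check: Δs_k = 6/(k**3 + 6*k**2 + 11*k + 6). ✓
Σ_(k=2)^(10) t_k = s_(11) − s_(2) = 77/52 − (5/4) = 3/13.

Σ = 3/13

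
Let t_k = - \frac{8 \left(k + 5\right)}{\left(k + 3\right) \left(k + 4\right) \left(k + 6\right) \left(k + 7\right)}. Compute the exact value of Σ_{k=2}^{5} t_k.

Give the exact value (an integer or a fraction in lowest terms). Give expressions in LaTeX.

Ratio r(k) = (k + 3)*(k + 6)**2/((k + 5)**2*(k + 8)).
Normal form (A,B,C) = (k + 3, k + 8, k**2 + 10*k + 25).
Key eq: (k + 3)·f(k+1) = (k + 7)·f(k) + (k**2 + 10*k + 25).
d = 4 from the (1,1,2) case.
Coefficient equations give f(k) = k*(k + 4)*(k + 5)*(k + 9)/36.
So s_k = (B(k−1)f/C)·t_k = (k*(k + 4)*(k + 7)*(k + 9)/(36*(k + 5)))·t_k = 2*k*(-k - 9)/(9*(k**2 + 9*k + 18)).
Verify: 8*(-k - 5)/(k**4 + 20*k**3 + 145*k**2 + 450*k + 504) matches t_k.
Telescoping: Σ = s_(6) − s_(2) = -5/27 − (-11/90) = -17/270.

Σ = -17/270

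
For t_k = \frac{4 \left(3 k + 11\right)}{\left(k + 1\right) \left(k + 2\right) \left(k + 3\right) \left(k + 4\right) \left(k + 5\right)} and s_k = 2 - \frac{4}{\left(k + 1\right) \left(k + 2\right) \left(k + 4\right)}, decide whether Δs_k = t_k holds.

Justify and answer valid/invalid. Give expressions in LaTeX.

s_(k+1) = 2 - 4/((k + 2)*(k + 3)*(k + 5))
s_(k+1) − s_k = 4*(3*k + 11)/(k**5 + 15*k**4 + 85*k**3 + 225*k**2 + 274*k + 120)
(s_(k+1) − s_k) − t_k = 0

valid (s_(k+1) − s_k reduces to t_k)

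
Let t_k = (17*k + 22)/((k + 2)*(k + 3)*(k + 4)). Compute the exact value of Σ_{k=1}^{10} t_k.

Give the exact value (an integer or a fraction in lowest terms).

r(k) = (k + 2)*(17*k + 39)/((k + 5)*(17*k + 22)) after simplifying.
Normal form (A,B,C) = (k + 2, k + 5, k + 22/17).
Solve (k + 2)·f(k+1) − (k + 4)·f(k) = k + 22/17.
d = 2 from the (1,1,1) case.
Coefficient equations give f(k) = k*(14*k + 19)/51.
Get s_k = R·t_k = k*(14*k + 19)/(3*(k + 2)*(k + 3)) with R(k) = B(k−1)f(k)/C(k) = k*(k + 4)*(14*k + 19)/(3*(17*k + 22)).
Check: Δs_k = (17*k + 22)/(k**3 + 9*k**2 + 26*k + 24). ✓
Σ_(k=1)^(10) t_k = s_(11) − s_(1) = 1903/546 − (11/12) = 935/364.

Σ = 935/364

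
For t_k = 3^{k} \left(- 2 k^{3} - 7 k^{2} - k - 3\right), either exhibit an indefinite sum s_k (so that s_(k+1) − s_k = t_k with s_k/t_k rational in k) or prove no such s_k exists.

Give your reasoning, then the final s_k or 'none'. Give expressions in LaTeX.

s_k = 3^{k} \left(- k^{3} + k^{2} + k - 3\right)

The ratio is 3*(2*k**3 + 13*k**2 + 21*k + 13)/(2*k**3 + 7*k**2 + k + 3).
Take A(k)=3, B(k)=1, C(k)=k**3 + 7*k**2/2 + k/2 + 3/2.
Set up (3)·f(k+1) − (1)·f(k) − (k**3 + 7*k**2/2 + k/2 + 3/2) = 0.
deg f ≤ 3 (via 0,0,3).
Match coefficients ⇒ f(k) = (k**3 - k**2 - k + 3)/2.
So s_k = (B(k−1)f/C)·t_k = ((k**3 - k**2 - k + 3)/(2*k**3 + 7*k**2 + k + 3))·t_k = 3**k*(-k**3 + k**2 + k - 3).
Verify: 3**k*(-2*k**3 - 7*k**2 - k - 3) matches t_k.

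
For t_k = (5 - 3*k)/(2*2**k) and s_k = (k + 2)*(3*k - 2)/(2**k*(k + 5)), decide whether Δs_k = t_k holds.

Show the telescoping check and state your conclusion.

Invalid: residual 3*(3*k**2 + 16*k - 29)/(2*2**k*(k**2 + 11*k + 30)) ≠ 0.

s_(k+1) = (k + 3)*(3*k + 1)/(2*2**k*(k + 6))
s_(k+1) − s_k = (-3*k**3 - 19*k**2 + 13*k + 63)/(2*2**k*(k**2 + 11*k + 30))
(s_(k+1) − s_k) − t_k = 3*(3*k**2 + 16*k - 29)/(2*2**k*(k**2 + 11*k + 30))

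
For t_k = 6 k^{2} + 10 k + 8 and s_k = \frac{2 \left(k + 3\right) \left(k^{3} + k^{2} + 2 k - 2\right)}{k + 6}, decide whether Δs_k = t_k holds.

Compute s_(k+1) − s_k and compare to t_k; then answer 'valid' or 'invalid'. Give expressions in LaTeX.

s_(k+1) = 2*(k + 4)*(2*k + (k + 1)**3 + (k + 1)**2)/(k + 7)
s_(k+1) − s_k = 2*(3*k**4 + 38*k**3 + 129*k**2 + 166*k + 90)/(k**2 + 13*k + 42)
(s_(k+1) − s_k) − t_k = 12*(-k**3 - 11*k**2 - 16*k - 13)/(k**2 + 13*k + 42)

Invalid: residual \frac{12 \left(- k^{3} - 11 k^{2} - 16 k - 13\right)}{k^{2} + 13 k + 42} ≠ 0.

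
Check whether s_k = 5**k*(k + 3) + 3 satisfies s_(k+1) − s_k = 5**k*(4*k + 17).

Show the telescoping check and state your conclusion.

valid; difference matches t_k

s_(k+1) = 5**(k + 1)*(k + 4) + 3
s_(k+1) − s_k = 5**k*(4*k + 17)
(s_(k+1) − s_k) − t_k = 0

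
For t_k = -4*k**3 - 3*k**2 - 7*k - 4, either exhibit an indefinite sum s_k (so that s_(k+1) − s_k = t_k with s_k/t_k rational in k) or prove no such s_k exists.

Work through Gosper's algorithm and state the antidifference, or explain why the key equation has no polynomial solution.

Step 1: r(k) = (4*k**3 + 15*k**2 + 25*k + 18)/(4*k**3 + 3*k**2 + 7*k + 4).
Take A(k)=1, B(k)=1, C(k)=k**3 + 3*k**2/4 + 7*k/4 + 1.
Key eq: (1)·f(k+1) = (1)·f(k) + (k**3 + 3*k**2/4 + 7*k/4 + 1).
Bound: deg f ≤ 4.
Coefficient equations give f(k) = k*(k**3 - k**2 + 3*k + 1)/4.
Get s_k = R·t_k = k*(-k**3 + k**2 - 3*k - 1) with R(k) = B(k−1)f(k)/C(k) = k*(k**3 - k**2 + 3*k + 1)/(4*k**3 + 3*k**2 + 7*k + 4).
Verify: -4*k**3 - 3*k**2 - 7*k - 4 matches t_k.

s_k = k*(-k**3 + k**2 - 3*k - 1)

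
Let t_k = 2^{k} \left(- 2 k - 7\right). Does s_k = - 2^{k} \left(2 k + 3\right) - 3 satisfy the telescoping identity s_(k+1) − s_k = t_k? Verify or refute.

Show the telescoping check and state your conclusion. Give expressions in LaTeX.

s_(k+1) = -2*2**k*(2*k + 5) - 3
s_(k+1) − s_k = 2**k*(-2*k - 7)
(s_(k+1) − s_k) − t_k = 0

valid (s_(k+1) − s_k reduces to t_k)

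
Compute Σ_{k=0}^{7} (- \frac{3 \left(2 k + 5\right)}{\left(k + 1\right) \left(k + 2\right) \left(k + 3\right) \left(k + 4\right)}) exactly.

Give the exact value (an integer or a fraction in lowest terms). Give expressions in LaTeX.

The ratio is (k + 1)*(2*k + 7)/((k + 5)*(2*k + 5)).
Normal form (A,B,C) = (k + 1, k + 5, k + 5/2).
Solve (k + 1)·f(k+1) − (k + 4)·f(k) = k + 5/2.
Bound: deg f ≤ 3.
Match coefficients ⇒ f(k) = k*(k + 2)*(k + 4)/6.
R(k) = B(k−1)·f(k)/C(k) = k*(k + 2)*(k + 4)**2/(3*(2*k + 5)); s_k = R·t_k = k*(-k - 4)/(k**2 + 4*k + 3).
Check: Δs_k = 3*(-2*k - 5)/(k**4 + 10*k**3 + 35*k**2 + 50*k + 24). ✓
Telescoping: Σ = s_(8) − s_(0) = -32/33 − (0) = -32/33.

Σ = -32/33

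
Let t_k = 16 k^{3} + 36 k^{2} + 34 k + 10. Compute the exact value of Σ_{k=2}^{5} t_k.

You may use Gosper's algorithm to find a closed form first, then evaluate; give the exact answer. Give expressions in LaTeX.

Σ = 6044

The ratio is (8*k**3 + 42*k**2 + 77*k + 48)/(8*k**3 + 18*k**2 + 17*k + 5).
Normal form (A,B,C) = (1, 1, k**3 + 9*k**2/4 + 17*k/8 + 5/8).
Need (1)·f(k+1) − (1)·f(k) = k**3 + 9*k**2/4 + 17*k/8 + 5/8.
d = 4 from the (0,0,3) case.
Solving with deg f ≤ 4: f(k) = k*(4*k**3 + 4*k**2 + 3*k - 1)/16.
Then R = B(k−1)f/C = k*(4*k**3 + 4*k**2 + 3*k - 1)/(2*(2*k + 1)*(4*k**2 + 7*k + 5)), so s_k = R(k)·t_k = k*(4*k**3 + 4*k**2 + 3*k - 1).
s_(k+1) − s_k = 16*k**3 + 36*k**2 + 34*k + 10 = t_k.
Σ_(k=2)^(5) t_k = s_(6) − s_(2) = 6150 − (106) = 6044.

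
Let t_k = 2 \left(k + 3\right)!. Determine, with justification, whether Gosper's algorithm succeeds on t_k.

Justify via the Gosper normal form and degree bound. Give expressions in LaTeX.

No — key equation has no polynomial f.

Compute t_(k+1)/t_k: get k + 4.
Factor: A=k + 4; B=1; C=1.
f must satisfy (k + 4)·f(k+1) − (1)·f(k) = 1.
Bound: deg f ≤ -1.
Negative degree bound (-1): no f exists, t_k not Gosper-summable.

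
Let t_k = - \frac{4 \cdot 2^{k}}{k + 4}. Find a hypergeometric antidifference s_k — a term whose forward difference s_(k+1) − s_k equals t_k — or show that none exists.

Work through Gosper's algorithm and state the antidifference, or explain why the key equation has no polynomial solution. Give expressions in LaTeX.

The ratio is 2*(k + 4)/(k + 5).
Gosper form: A/B · C(k+1)/C(k) with A=2*k + 8, B=k + 5, C=1.
Need (2*k + 8)·f(k+1) − (k + 4)·f(k) = 1.
deg f ≤ -1 (via 1,1,0).
Bound -1 < 0, so the key equation has no polynomial solution.

no hypergeometric antidifference exists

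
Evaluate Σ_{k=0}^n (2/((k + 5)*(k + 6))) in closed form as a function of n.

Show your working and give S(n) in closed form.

S(n) = 2*(n + 1)/(5*(n + 6))

t_(k+1)/t_k = (k + 5)/(k + 7).
So A=k + 5 and B=k + 7, with C=1.
Set up (k + 5)·f(k+1) − (k + 6)·f(k) − (1) = 0.
Bound: deg f ≤ 1.
A polynomial solution: f(k) = k/5.
Certificate R = B(k−1)f/C = k*(k + 6)/5 gives s_k = 2*k/(5*(k + 5)).
s_(k+1) − s_k = 2/(k**2 + 11*k + 30) = t_k.
Evaluate: s_(n+1) = 2*(n + 1)/(5*(n + 6)); subtract s_(0) = 0 ⇒ S(n) = 2*(n + 1)/(5*(n + 6)).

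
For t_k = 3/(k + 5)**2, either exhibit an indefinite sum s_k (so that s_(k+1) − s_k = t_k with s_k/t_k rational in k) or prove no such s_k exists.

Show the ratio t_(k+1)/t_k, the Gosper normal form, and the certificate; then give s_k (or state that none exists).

Compute t_(k+1)/t_k: get (k + 5)**2/(k + 6)**2.
A = k**2 + 10*k + 25, B = k**2 + 12*k + 36, C = 1.
Set up (k**2 + 10*k + 25)·f(k+1) − (k**2 + 10*k + 25)·f(k) − (1) = 0.
deg f ≤ 0 (via 2,2,0).
Write f(k) = c0. Then LHS − RHS = -1, requiring -1 = 0: contradictory. No certificate.

none (Gosper's algorithm certifies no s_k)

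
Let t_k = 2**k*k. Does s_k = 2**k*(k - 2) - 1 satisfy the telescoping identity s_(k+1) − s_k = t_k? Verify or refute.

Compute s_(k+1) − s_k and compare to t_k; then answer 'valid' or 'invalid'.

valid (s_(k+1) − s_k reduces to t_k)

s_(k+1) = 2**(k + 1)*(k - 1) - 1
s_(k+1) − s_k = 2**k*k
(s_(k+1) − s_k) − t_k = 0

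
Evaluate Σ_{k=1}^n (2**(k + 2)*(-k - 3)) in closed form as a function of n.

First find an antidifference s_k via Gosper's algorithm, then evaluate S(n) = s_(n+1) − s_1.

t_(k+1)/t_k = 2*(k + 4)/(k + 3).
Take A(k)=2, B(k)=1, C(k)=k + 3.
f must satisfy (2)·f(k+1) − (1)·f(k) = k + 3.
From deg A=0, deg B=0, deg C=1: d=1.
Coefficient equations give f(k) = k + 1.
Certificate R = B(k−1)f/C = (k + 1)/(k + 3) gives s_k = 2**(k + 2)*(-k - 1).
Check: Δs_k = 2**(k + 2)*(-k - 3). ✓
Σ_(k=1)^n t_k = s_(n+1) − s_(1) = (2**(n + 3)*(-n - 2)) − (-16), i.e. -8*2**n*n - 16*2**n + 16.

S(n) = -8*2**n*n - 16*2**n + 16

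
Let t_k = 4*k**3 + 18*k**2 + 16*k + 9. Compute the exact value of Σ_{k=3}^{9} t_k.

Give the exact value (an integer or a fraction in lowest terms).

Σ = 13839

Compute t_(k+1)/t_k: get (4*k**3 + 30*k**2 + 64*k + 47)/(4*k**3 + 18*k**2 + 16*k + 9).
Gosper form: A/B · C(k+1)/C(k) with A=1, B=1, C=k**3 + 9*k**2/2 + 4*k + 9/4.
Need (1)·f(k+1) − (1)·f(k) = k**3 + 9*k**2/2 + 4*k + 9/4.
d = 4 from the (0,0,3) case.
Solving with deg f ≤ 4: f(k) = k*(k**3 + 4*k**2 + 4)/4.
R(k) = B(k−1)·f(k)/C(k) = k*(k**3 + 4*k**2 + 4)/(4*k**3 + 18*k**2 + 16*k + 9); s_k = R·t_k = k*(k**3 + 4*k**2 + 4).
s_(k+1) − s_k = 4*k**3 + 18*k**2 + 16*k + 9 = t_k.
Telescoping: Σ = s_(10) − s_(3) = 14040 − (201) = 13839.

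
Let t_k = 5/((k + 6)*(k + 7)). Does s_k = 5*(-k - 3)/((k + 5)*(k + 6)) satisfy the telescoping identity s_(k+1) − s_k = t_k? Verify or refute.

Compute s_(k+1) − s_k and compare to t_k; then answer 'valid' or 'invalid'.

Invalid: residual -20/(k**3 + 18*k**2 + 107*k + 210) ≠ 0.

s_(k+1) = 5*(-k - 4)/((k + 6)*(k + 7))
s_(k+1) − s_k = 5*(k + 1)/(k**3 + 18*k**2 + 107*k + 210)
(s_(k+1) − s_k) − t_k = -20/(k**3 + 18*k**2 + 107*k + 210)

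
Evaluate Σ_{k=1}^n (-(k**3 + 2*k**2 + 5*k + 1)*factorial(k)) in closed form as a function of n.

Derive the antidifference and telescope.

S(n) = -n**3*factorial(n) - 3*n**2*factorial(n) - 5*n*factorial(n) - 3*factorial(n) + 3

t_(k+1)/t_k = (k**4 + 6*k**3 + 17*k**2 + 21*k + 9)/(k**3 + 2*k**2 + 5*k + 1).
Gosper form: A/B · C(k+1)/C(k) with A=k + 1, B=1, C=k**3 + 2*k**2 + 5*k + 1.
Need (k + 1)·f(k+1) − (1)·f(k) = k**3 + 2*k**2 + 5*k + 1.
Bound: deg f ≤ 2.
Match coefficients ⇒ f(k) = k**2 + 2.
Get s_k = R·t_k = -(k**2 + 2)*factorial(k) with R(k) = B(k−1)f(k)/C(k) = (k**2 + 2)/(k**3 + 2*k**2 + 5*k + 1).
Δs = -(k**3 + 2*k**2 + 5*k + 1)*factorial(k), as required.
Σ_(k=1)^n t_k = s_(n+1) − s_(1) = (-(n**2 + 2*n + 3)*factorial(n + 1)) − (-3), i.e. -n**3*factorial(n) - 3*n**2*factorial(n) - 5*n*factorial(n) - 3*factorial(n) + 3.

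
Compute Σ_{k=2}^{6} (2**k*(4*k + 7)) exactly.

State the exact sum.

Σ = 3428

t_(k+1)/t_k = 2*(4*k + 11)/(4*k + 7).
So A=2 and B=1, with C=k + 7/4.
Key eq: (2)·f(k+1) = (1)·f(k) + (k + 7/4).
Degrees (0,0,1) ⇒ d ≤ 1.
Coefficient equations give f(k) = (4*k - 1)/4.
Certificate R = B(k−1)f/C = (4*k - 1)/(4*k + 7) gives s_k = 2**k*(4*k - 1).
Verify: 2**k*(4*k + 7) matches t_k.
Evaluate s at k=7 and k=2: 3456 and 28; difference 3428.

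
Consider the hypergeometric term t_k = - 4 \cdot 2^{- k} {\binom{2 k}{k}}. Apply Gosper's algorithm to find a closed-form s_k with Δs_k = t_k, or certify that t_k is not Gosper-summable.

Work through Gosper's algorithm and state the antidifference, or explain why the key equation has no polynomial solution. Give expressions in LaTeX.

none — t_k is not Gosper-summable

Step 1: r(k) = (2*k + 1)/(k + 1).
Normal form (A,B,C) = (2*k + 1, k + 1, 1).
Set up (2*k + 1)·f(k+1) − (k)·f(k) − (1) = 0.
Degrees (1,1,0) ⇒ d ≤ -1.
deg f ≤ -1 is impossible — no certificate.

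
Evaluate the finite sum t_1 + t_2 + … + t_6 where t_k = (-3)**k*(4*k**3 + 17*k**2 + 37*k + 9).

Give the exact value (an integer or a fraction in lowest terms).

Step 1: r(k) = 3*(-4*k**3 - 29*k**2 - 83*k - 67)/(4*k**3 + 17*k**2 + 37*k + 9).
A = -3, B = 1, C = k**3 + 17*k**2/4 + 37*k/4 + 9/4.
Set up (-3)·f(k+1) − (1)·f(k) − (k**3 + 17*k**2/4 + 37*k/4 + 9/4) = 0.
Bound: deg f ≤ 3.
Match coefficients ⇒ f(k) = -(k**3 + 2*k**2 + 4*k - 3)/4.
Then R = B(k−1)f/C = -(k**3 + 2*k**2 + 4*k - 3)/(4*k**3 + 17*k**2 + 37*k + 9), so s_k = R(k)·t_k = (-3)**k*(-k**3 - 2*k**2 - 4*k + 3).
s_(k+1) − s_k = (-3)**k*(4*k**3 + 17*k**2 + 37*k + 9) = t_k.
Sum = s_(7) − s_(1); s_(7) = 1019142, s_(1) = 12 ⇒ 1019130.

Σ = 1019130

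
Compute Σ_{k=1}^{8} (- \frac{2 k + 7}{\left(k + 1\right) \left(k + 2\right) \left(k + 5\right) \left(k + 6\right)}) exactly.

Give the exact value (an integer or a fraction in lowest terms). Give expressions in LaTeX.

Ratio r(k) = (k + 1)*(k + 5)*(2*k + 9)/((k + 3)*(k + 7)*(2*k + 7)).
Gosper form: A/B · C(k+1)/C(k) with A=k + 1, B=k + 7, C=k**3 + 21*k**2/2 + 73*k/2 + 42.
Set up (k + 1)·f(k+1) − (k + 6)·f(k) − (k**3 + 21*k**2/2 + 73*k/2 + 42) = 0.
Degrees (1,1,3) ⇒ d ≤ 5.
Solve for f: f(k) = k*(k + 2)*(k + 3)*(k + 4)*(k + 6)/10 (degree 5 ≤ 5).
R(k) = B(k−1)·f(k)/C(k) = k*(k + 2)*(k + 6)**2/(5*(2*k + 7)); s_k = R·t_k = k*(-k - 6)/(5*(k**2 + 6*k + 5)).
s_(k+1) − s_k = (-2*k - 7)/(k**4 + 14*k**3 + 65*k**2 + 112*k + 60) = t_k.
Sum = s_(9) − s_(1); s_(9) = -27/140, s_(1) = -7/60 ⇒ -8/105.

Σ = -8/105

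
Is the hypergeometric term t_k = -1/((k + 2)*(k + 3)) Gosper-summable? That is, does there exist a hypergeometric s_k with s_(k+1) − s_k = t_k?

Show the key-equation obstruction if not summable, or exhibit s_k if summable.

Yes. s_k = -k/(2*k + 4).

Step 1: r(k) = (k + 2)/(k + 4).
Normal form (A,B,C) = (k + 2, k + 4, 1).
Set up (k + 2)·f(k+1) − (k + 3)·f(k) − (1) = 0.
From deg A=1, deg B=1, deg C=0: d=1.
A polynomial solution: f(k) = k/2.
So s_k = (B(k−1)f/C)·t_k = (k*(k + 3)/2)·t_k = -k/(2*k + 4).
Δs = -1/(k**2 + 5*k + 6), as required.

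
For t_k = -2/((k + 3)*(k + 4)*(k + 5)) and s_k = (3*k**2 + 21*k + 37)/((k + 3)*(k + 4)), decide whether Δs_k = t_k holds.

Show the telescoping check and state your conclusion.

s_(k+1) = (21*k + 3*(k + 1)**2 + 58)/((k + 4)*(k + 5))
s_(k+1) − s_k = -2/(k**3 + 12*k**2 + 47*k + 60)
(s_(k+1) − s_k) − t_k = 0

Valid: the claim telescopes to t_k.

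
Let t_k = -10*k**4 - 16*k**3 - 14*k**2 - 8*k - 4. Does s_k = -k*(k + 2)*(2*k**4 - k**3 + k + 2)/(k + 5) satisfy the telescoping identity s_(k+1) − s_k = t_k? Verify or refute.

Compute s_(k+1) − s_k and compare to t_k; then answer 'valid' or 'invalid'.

s_(k+1) = -(k + 1)*(k + 3)*(k + 2*(k + 1)**4 - (k + 1)**3 + 3)/(k + 6)
s_(k+1) − s_k = (-10*k**6 - 102*k**5 - 289*k**4 - 360*k**3 - 281*k**2 - 158*k - 60)/(k**2 + 11*k + 30)
(s_(k+1) − s_k) − t_k = 3*(8*k**5 + 67*k**4 + 94*k**3 + 77*k**2 + 42*k + 20)/(k**2 + 11*k + 30)

Invalid: residual 3*(8*k**5 + 67*k**4 + 94*k**3 + 77*k**2 + 42*k + 20)/(k**2 + 11*k + 30) ≠ 0.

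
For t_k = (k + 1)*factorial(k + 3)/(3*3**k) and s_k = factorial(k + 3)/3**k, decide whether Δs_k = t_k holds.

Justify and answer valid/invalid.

s_(k+1) = factorial(k + 4)/(3*3**k)
s_(k+1) − s_k = (k + 1)*factorial(k + 3)/(3*3**k)
(s_(k+1) − s_k) − t_k = 0

Valid: the claim telescopes to t_k.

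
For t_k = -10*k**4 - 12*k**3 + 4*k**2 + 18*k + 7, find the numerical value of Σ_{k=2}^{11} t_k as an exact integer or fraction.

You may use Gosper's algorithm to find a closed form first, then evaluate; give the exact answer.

Compute t_(k+1)/t_k: get (10*k**4 + 52*k**3 + 92*k**2 + 50*k - 7)/(10*k**4 + 12*k**3 - 4*k**2 - 18*k - 7).
A = 1, B = 1, C = k**4 + 6*k**3/5 - 2*k**2/5 - 9*k/5 - 7/10.
f must satisfy (1)·f(k+1) − (1)·f(k) = k**4 + 6*k**3/5 - 2*k**2/5 - 9*k/5 - 7/10.
Degrees (0,0,4) ⇒ d ≤ 5.
A polynomial solution: f(k) = k*(2*k**4 - 2*k**3 - 4*k**2 - 4*k + 1)/10.
R(k) = B(k−1)·f(k)/C(k) = k*(2*k**4 - 2*k**3 - 4*k**2 - 4*k + 1)/(10*k**4 + 12*k**3 - 4*k**2 - 18*k - 7); s_k = R·t_k = k*(-2*k**4 + 2*k**3 + 4*k**2 + 4*k - 1).
Check: Δs_k = -10*k**4 - 12*k**3 + 4*k**2 + 18*k + 7. ✓
Σ_(k=2)^(11) t_k = s_(12) − s_(2) = -448716 − (14) = -448730.

Σ = -448730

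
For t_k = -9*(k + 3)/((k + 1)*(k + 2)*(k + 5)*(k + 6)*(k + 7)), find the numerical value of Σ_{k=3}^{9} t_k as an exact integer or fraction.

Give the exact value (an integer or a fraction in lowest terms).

t_(k+1)/t_k = (k + 1)*(k + 4)*(k + 5)/((k + 3)**2*(k + 8)).
So A=k + 1 and B=k + 8, with C=k**3 + 10*k**2 + 33*k + 36.
Key eq: (k + 1)·f(k+1) = (k + 7)·f(k) + (k**3 + 10*k**2 + 33*k + 36).
Bound: deg f ≤ 6.
Solving with deg f ≤ 6: f(k) = k*(k + 2)*(k + 3)*(k + 4)*(k**2 + 12*k + 41)/90.
R(k) = B(k−1)·f(k)/C(k) = k*(k + 2)*(k + 7)*(k**2 + 12*k + 41)/(90*(k + 3)); s_k = R·t_k = k*(-k**2 - 12*k - 41)/(10*(k**3 + 12*k**2 + 41*k + 30)).
Verify: 9*(-k - 3)/(k**5 + 21*k**4 + 163*k**3 + 567*k**2 + 844*k + 420) matches t_k.
Σ_(k=3)^(9) t_k = s_(10) − s_(3) = -87/880 − (-43/480) = -49/5280.

Σ = -49/5280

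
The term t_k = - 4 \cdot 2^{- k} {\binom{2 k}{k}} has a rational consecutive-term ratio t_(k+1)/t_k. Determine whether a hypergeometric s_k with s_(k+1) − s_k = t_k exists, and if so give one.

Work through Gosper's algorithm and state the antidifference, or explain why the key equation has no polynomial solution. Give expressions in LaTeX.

none — t_k is not Gosper-summable

Step 1: r(k) = (2*k + 1)/(k + 1).
So A=2*k + 1 and B=k + 1, with C=1.
Key eq: (2*k + 1)·f(k+1) = (k)·f(k) + (1).
From deg A=1, deg B=1, deg C=0: d=-1.
d = -1 < 0 ⇒ no nonzero polynomial f; not summable.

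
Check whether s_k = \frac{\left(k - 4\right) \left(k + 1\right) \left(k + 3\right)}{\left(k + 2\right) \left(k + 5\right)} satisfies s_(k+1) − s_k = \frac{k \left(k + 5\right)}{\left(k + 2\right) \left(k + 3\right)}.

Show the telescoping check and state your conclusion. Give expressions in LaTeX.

Invalid: residual \frac{4 \left(- 5 k^{2} - 19 k - 6\right)}{k^{4} + 16 k^{3} + 91 k^{2} + 216 k + 180} ≠ 0.

s_(k+1) = (k - 3)*(k + 2)*(k + 4)/((k + 3)*(k + 6))
s_(k+1) − s_k = (k**4 + 16*k**3 + 65*k**2 + 74*k - 24)/(k**4 + 16*k**3 + 91*k**2 + 216*k + 180)
(s_(k+1) − s_k) − t_k = 4*(-5*k**2 - 19*k - 6)/(k**4 + 16*k**3 + 91*k**2 + 216*k + 180)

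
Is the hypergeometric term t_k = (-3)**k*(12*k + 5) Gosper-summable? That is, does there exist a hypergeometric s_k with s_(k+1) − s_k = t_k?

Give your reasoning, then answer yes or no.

Ratio r(k) = 3*(-12*k - 17)/(12*k + 5).
Normal form (A,B,C) = (-3, 1, k + 5/12).
Need (-3)·f(k+1) − (1)·f(k) = k + 5/12.
d = 1 from the (0,0,1) case.
Match coefficients ⇒ f(k) = -(3*k - 1)/12.
Then R = B(k−1)f/C = -(3*k - 1)/(12*k + 5), so s_k = R(k)·t_k = (-3)**k*(1 - 3*k).
Verify: (-3)**k*(12*k + 5) matches t_k.

Yes. s_k = (-3)**k*(1 - 3*k).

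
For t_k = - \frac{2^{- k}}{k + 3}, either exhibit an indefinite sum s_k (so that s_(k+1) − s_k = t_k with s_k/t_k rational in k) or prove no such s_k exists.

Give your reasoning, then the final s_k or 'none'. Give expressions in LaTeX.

Step 1: r(k) = (k + 3)/(2*(k + 4)).
Take A(k)=k/2 + 3/2, B(k)=k + 4, C(k)=1.
Set up (k/2 + 3/2)·f(k+1) − (k + 3)·f(k) − (1) = 0.
From deg A=1, deg B=1, deg C=0: d=-1.
Negative degree bound (-1): no f exists, t_k not Gosper-summable.

none — t_k is not Gosper-summable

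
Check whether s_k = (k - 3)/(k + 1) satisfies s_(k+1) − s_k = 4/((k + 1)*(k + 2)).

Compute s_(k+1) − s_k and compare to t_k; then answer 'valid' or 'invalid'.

s_(k+1) = (k - 2)/(k + 2)
s_(k+1) − s_k = 4/(k**2 + 3*k + 2)
(s_(k+1) − s_k) − t_k = 0

Valid: the claim telescopes to t_k.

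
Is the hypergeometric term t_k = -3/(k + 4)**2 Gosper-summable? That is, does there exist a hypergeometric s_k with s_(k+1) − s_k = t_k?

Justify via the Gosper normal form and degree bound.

r(k) = (k + 4)**2/(k + 5)**2 after simplifying.
Factor: A=k**2 + 8*k + 16; B=k**2 + 10*k + 25; C=1.
f must satisfy (k**2 + 8*k + 16)·f(k+1) − (k**2 + 8*k + 16)·f(k) = 1.
Degrees (2,2,0) ⇒ d ≤ 0.
f = c0 ⇒ A·f(k+1) − B(k−1)·f(k) − C = -1. The system {-1 = 0} is inconsistent; no antidifference.

No — key equation has no polynomial f.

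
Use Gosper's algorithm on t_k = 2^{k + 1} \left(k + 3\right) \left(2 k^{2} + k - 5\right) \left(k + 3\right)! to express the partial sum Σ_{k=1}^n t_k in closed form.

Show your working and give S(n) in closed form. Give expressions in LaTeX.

S(n) = 4 \cdot 2^{n} n^{2} \left(n + 4\right)! - 8 \cdot 2^{n} \left(n + 4\right)! + 192

Step 1: r(k) = 2*(k + 4)**2*(k + 2*(k + 1)**2 - 4)/((k + 3)*(2*k**2 + k - 5)).
Take A(k)=2*k + 8, B(k)=1, C(k)=k**3 + 7*k**2/2 - k - 15/2.
Need (2*k + 8)·f(k+1) − (1)·f(k) = k**3 + 7*k**2/2 - k - 15/2.
Bound: deg f ≤ 2.
Coefficient equations give f(k) = (k**2 - 2*k - 1)/2.
Get s_k = R·t_k = 2**(k + 1)*(k**2 - 2*k - 1)*factorial(k + 3) with R(k) = B(k−1)f(k)/C(k) = (k**2 - 2*k - 1)/((k + 3)*(2*k**2 + k - 5)).
s_(k+1) − s_k = 2**(k + 1)*(k + 3)*(2*k**2 + k - 5)*factorial(k + 3) = t_k.
Σ_(k=1)^n t_k = s_(n+1) − s_(1) = (2**(n + 2)*(n**2 - 2)*factorial(n + 4)) − (-192), i.e. 4*2**n*n**2*factorial(n + 4) - 8*2**n*factorial(n + 4) + 192.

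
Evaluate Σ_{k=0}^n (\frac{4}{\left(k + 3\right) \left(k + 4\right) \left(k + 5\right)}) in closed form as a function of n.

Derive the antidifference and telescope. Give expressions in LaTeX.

S(n) = \frac{n^{2} + 9 n + 8}{6 \left(n^{2} + 9 n + 20\right)}

Ratio r(k) = (k + 3)/(k + 6).
Gosper form: A/B · C(k+1)/C(k) with A=k + 3, B=k + 6, C=1.
Key eq: (k + 3)·f(k+1) = (k + 5)·f(k) + (1).
deg f ≤ 2 (via 1,1,0).
Solving with deg f ≤ 2: f(k) = k*(k + 7)/24.
Get s_k = R·t_k = k*(k + 7)/(6*(k + 3)*(k + 4)) with R(k) = B(k−1)f(k)/C(k) = k*(k + 5)*(k + 7)/24.
Check: Δs_k = 4/(k**3 + 12*k**2 + 47*k + 60). ✓
Telescope: S(n) = s_(n+1) − s_(0) = (n**2 + 9*n + 8)/(6*(n**2 + 9*n + 20)) − (0) = (n**2 + 9*n + 8)/(6*(n**2 + 9*n + 20)).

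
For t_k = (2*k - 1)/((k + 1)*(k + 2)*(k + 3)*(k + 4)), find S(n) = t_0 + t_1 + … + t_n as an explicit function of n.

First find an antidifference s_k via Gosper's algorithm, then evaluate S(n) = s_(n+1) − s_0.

S(n) = (-n - 1)/(n**3 + 9*n**2 + 26*n + 24)

Step 1: r(k) = (k + 1)*(2*k + 1)/((k + 5)*(2*k - 1)).
Factor: A=k + 1; B=k + 5; C=k - 1/2.
Key eq: (k + 1)·f(k+1) = (k + 4)·f(k) + (k - 1/2).
Degrees (1,1,1) ⇒ d ≤ 3.
Solve for f: f(k) = -k/2 (degree 1 ≤ 3).
Then R = B(k−1)f/C = -k*(k + 4)/(2*k - 1), so s_k = R(k)·t_k = -k/((k + 1)*(k + 2)*(k + 3)).
Δs = (2*k - 1)/(k**4 + 10*k**3 + 35*k**2 + 50*k + 24), as required.
Evaluate: s_(n+1) = (-n - 1)/(n**3 + 9*n**2 + 26*n + 24); subtract s_(0) = 0 ⇒ S(n) = (-n - 1)/(n**3 + 9*n**2 + 26*n + 24).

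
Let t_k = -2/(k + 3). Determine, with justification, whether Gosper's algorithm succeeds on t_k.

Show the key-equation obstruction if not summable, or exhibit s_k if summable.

Ratio r(k) = (k + 3)/(k + 4).
Factor: A=k + 3; B=k + 4; C=1.
Solve (k + 3)·f(k+1) − (k + 3)·f(k) = 1.
deg f ≤ 0 (via 1,1,0).
f = c0 ⇒ A·f(k+1) − B(k−1)·f(k) − C = -1. The system {-1 = 0} is inconsistent; no antidifference.

No — key equation has no polynomial f.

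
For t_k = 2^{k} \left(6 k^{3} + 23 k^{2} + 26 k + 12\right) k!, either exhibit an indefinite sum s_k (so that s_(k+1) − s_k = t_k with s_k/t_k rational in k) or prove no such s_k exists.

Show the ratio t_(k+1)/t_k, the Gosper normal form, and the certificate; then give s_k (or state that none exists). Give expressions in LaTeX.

s_k = 2^{k} \left(3 k^{2} + 4 k - 2\right) k!

r(k) = 2*(6*k**4 + 47*k**3 + 131*k**2 + 157*k + 67)/(6*k**3 + 23*k**2 + 26*k + 12) after simplifying.
Factor: A=2*k + 2; B=1; C=k**3 + 23*k**2/6 + 13*k/3 + 2.
Set up (2*k + 2)·f(k+1) − (1)·f(k) − (k**3 + 23*k**2/6 + 13*k/3 + 2) = 0.
Degrees (1,0,3) ⇒ d ≤ 2.
Solve for f: f(k) = (3*k**2 + 4*k - 2)/6 (degree 2 ≤ 2).
Certificate R = B(k−1)f/C = (3*k**2 + 4*k - 2)/(6*k**3 + 23*k**2 + 26*k + 12) gives s_k = 2**k*(3*k**2 + 4*k - 2)*factorial(k).
Verify: 2**k*(6*k**3 + 23*k**2 + 26*k + 12)*factorial(k) matches t_k.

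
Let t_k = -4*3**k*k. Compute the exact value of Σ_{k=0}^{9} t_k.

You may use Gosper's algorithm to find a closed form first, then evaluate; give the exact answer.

The ratio is 3 + 3/k.
So A=3 and B=1, with C=k.
Solve (3)·f(k+1) − (1)·f(k) = k.
deg f ≤ 1 (via 0,0,1).
Solving with deg f ≤ 1: f(k) = (2*k - 3)/4.
R(k) = B(k−1)·f(k)/C(k) = (2*k - 3)/(4*k); s_k = R·t_k = 3**k*(3 - 2*k).
Δs = -4*3**k*k, as required.
Sum = s_(10) − s_(0); s_(10) = -1003833, s_(0) = 3 ⇒ -1003836.

Σ = -1003836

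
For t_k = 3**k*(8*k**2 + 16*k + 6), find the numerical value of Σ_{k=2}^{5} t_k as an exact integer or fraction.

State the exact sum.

t_(k+1)/t_k = 3*(2*k + 5)/(2*k + 1).
Factor: A=3; B=1; C=k**2 + 2*k + 3/4.
Need (3)·f(k+1) − (1)·f(k) = k**2 + 2*k + 3/4.
d = 2 from the (0,0,2) case.
A polynomial solution: f(k) = (4*k**2 - 4*k + 3)/8.
Certificate R = B(k−1)f/C = (4*k**2 - 4*k + 3)/(2*(2*k + 1)*(2*k + 3)) gives s_k = 3**k*(4*k**2 - 4*k + 3).
Verify: 3**k*(8*k**2 + 16*k + 6) matches t_k.
Telescoping: Σ = s_(6) − s_(2) = 89667 − (99) = 89568.

Σ = 89568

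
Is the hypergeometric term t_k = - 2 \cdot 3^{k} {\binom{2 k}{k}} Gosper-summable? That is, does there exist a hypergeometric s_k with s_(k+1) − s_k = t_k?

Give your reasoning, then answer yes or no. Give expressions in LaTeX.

No. Not Gosper-summable.

Compute t_(k+1)/t_k: get 6*(2*k + 1)/(k + 1).
Take A(k)=12*k + 6, B(k)=k + 1, C(k)=1.
Solve (12*k + 6)·f(k+1) − (k)·f(k) = 1.
Degrees (1,1,0) ⇒ d ≤ -1.
d = -1 < 0 ⇒ no nonzero polynomial f; not summable.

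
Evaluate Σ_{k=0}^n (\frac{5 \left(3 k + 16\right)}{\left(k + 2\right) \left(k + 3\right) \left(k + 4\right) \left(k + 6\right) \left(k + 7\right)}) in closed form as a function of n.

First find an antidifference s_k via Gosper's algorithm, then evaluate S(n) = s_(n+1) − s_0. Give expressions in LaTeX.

S(n) = \frac{5 \left(n^{3} + 14 n^{2} + 61 n + 48\right)}{36 \left(n^{3} + 14 n^{2} + 61 n + 84\right)}

Step 1: r(k) = (k + 2)*(k + 6)*(3*k + 19)/((k + 5)*(k + 8)*(3*k + 16)).
Gosper form: A/B · C(k+1)/C(k) with A=k + 2, B=k + 8, C=k**2 + 31*k/3 + 80/3.
Need (k + 2)·f(k+1) − (k + 7)·f(k) = k**2 + 31*k/3 + 80/3.
Bound: deg f ≤ 5.
Coefficient equations give f(k) = k*(k + 4)*(k + 5)*(k**2 + 11*k + 36)/108.
R(k) = B(k−1)·f(k)/C(k) = k*(k + 4)*(k + 7)*(k**2 + 11*k + 36)/(36*(3*k + 16)); s_k = R·t_k = 5*k*(k**2 + 11*k + 36)/(36*(k**3 + 11*k**2 + 36*k + 36)).
Δs = 5*(3*k + 16)/(k**5 + 22*k**4 + 185*k**3 + 740*k**2 + 1404*k + 1008), as required.
Telescope: S(n) = s_(n+1) − s_(0) = 5*(n**3 + 14*n**2 + 61*n + 48)/(36*(n**3 + 14*n**2 + 61*n + 84)) − (0) = 5*(n**3 + 14*n**2 + 61*n + 48)/(36*(n**3 + 14*n**2 + 61*n + 84)).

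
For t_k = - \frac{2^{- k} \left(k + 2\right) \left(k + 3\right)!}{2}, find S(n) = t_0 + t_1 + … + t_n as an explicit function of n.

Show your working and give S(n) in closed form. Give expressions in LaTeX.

S(n) = 6 - \frac{2^{- n} \left(n + 4\right)!}{2}

Compute t_(k+1)/t_k: get (k + 3)*(k + 4)/(2*(k + 2)).
Take A(k)=k/2 + 2, B(k)=1, C(k)=k + 2.
Solve (k/2 + 2)·f(k+1) − (1)·f(k) = k + 2.
From deg A=1, deg B=0, deg C=1: d=0.
Coefficient equations give f(k) = 2.
Get s_k = R·t_k = -factorial(k + 3)/2**k with R(k) = B(k−1)f(k)/C(k) = 2/(k + 2).
Δs = -(k + 2)*factorial(k + 3)/(2*2**k), as required.
Evaluate: s_(n+1) = -2**(-n - 1)*factorial(n + 4); subtract s_(0) = -6 ⇒ S(n) = 6 - factorial(n + 4)/(2*2**n).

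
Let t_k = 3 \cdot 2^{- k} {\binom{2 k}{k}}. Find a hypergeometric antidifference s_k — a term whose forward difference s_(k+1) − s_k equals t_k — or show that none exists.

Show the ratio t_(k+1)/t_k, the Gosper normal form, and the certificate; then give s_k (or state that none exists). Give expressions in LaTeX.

r(k) = (2*k + 1)/(k + 1) after simplifying.
Gosper form: A/B · C(k+1)/C(k) with A=2*k + 1, B=k + 1, C=1.
Solve (2*k + 1)·f(k+1) − (k)·f(k) = 1.
From deg A=1, deg B=1, deg C=0: d=-1.
Bound -1 < 0, so the key equation has no polynomial solution.

not Gosper-summable; s_k does not exist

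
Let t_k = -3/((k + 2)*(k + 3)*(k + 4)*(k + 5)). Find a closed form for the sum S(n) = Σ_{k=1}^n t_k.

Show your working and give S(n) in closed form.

S(n) = n*(-n**2 - 12*n - 47)/(60*(n**3 + 12*n**2 + 47*n + 60))

Compute t_(k+1)/t_k: get (k + 2)/(k + 6).
Take A(k)=k + 2, B(k)=k + 6, C(k)=1.
Need (k + 2)·f(k+1) − (k + 5)·f(k) = 1.
Degrees (1,1,0) ⇒ d ≤ 3.
Solve for f: f(k) = k*(k**2 + 9*k + 26)/72 (degree 3 ≤ 3).
So s_k = (B(k−1)f/C)·t_k = (k*(k + 5)*(k**2 + 9*k + 26)/72)·t_k = k*(-k**2 - 9*k - 26)/(24*(k + 2)*(k + 3)*(k + 4)).
Verify: -3/(k**4 + 14*k**3 + 71*k**2 + 154*k + 120) matches t_k.
Telescope: S(n) = s_(n+1) − s_(1) = (-n**3 - 12*n**2 - 47*n - 36)/(24*(n**3 + 12*n**2 + 47*n + 60)) − (-1/40) = n*(-n**2 - 12*n - 47)/(60*(n**3 + 12*n**2 + 47*n + 60)).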